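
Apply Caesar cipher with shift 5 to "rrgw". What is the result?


Caesar cipher: shift "rrgw" by 5
  'r' (pos 17) + 5 = pos 22 = 'w'
  'r' (pos 17) + 5 = pos 22 = 'w'
  'g' (pos 6) + 5 = pos 11 = 'l'
  'w' (pos 22) + 5 = pos 1 = 'b'
Result: wwlb

wwlb


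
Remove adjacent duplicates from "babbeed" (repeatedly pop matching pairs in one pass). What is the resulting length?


Input: babbeed
Stack-based adjacent duplicate removal:
  Read 'b': push. Stack: b
  Read 'a': push. Stack: ba
  Read 'b': push. Stack: bab
  Read 'b': matches stack top 'b' => pop. Stack: ba
  Read 'e': push. Stack: bae
  Read 'e': matches stack top 'e' => pop. Stack: ba
  Read 'd': push. Stack: bad
Final stack: "bad" (length 3)

3


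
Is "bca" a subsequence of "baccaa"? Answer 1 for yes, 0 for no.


Check if "bca" is a subsequence of "baccaa"
Greedy scan:
  Position 0 ('b'): matches sub[0] = 'b'
  Position 1 ('a'): no match needed
  Position 2 ('c'): matches sub[1] = 'c'
  Position 3 ('c'): no match needed
  Position 4 ('a'): matches sub[2] = 'a'
  Position 5 ('a'): no match needed
All 3 characters matched => is a subsequence

1


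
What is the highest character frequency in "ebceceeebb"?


Input: ebceceeebb
Character counts:
  'b': 3
  'c': 2
  'e': 5
Maximum frequency: 5

5


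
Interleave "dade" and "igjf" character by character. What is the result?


Interleaving "dade" and "igjf":
  Position 0: 'd' from first, 'i' from second => "di"
  Position 1: 'a' from first, 'g' from second => "ag"
  Position 2: 'd' from first, 'j' from second => "dj"
  Position 3: 'e' from first, 'f' from second => "ef"
Result: diagdjef

diagdjef


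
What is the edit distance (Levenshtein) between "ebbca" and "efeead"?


Computing edit distance: "ebbca" -> "efeead"
DP table:
           e    f    e    e    a    d
      0    1    2    3    4    5    6
  e   1    0    1    2    3    4    5
  b   2    1    1    2    3    4    5
  b   3    2    2    2    3    4    5
  c   4    3    3    3    3    4    5
  a   5    4    4    4    4    3    4
Edit distance = dp[5][6] = 4

4


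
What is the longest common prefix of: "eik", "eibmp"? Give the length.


Words: eik, eibmp
  Position 0: all 'e' => match
  Position 1: all 'i' => match
  Position 2: ('k', 'b') => mismatch, stop
LCP = "ei" (length 2)

2


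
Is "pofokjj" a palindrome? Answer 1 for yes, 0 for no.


Input: pofokjj
Reversed: jjkofop
  Compare pos 0 ('p') with pos 6 ('j'): MISMATCH
  Compare pos 1 ('o') with pos 5 ('j'): MISMATCH
  Compare pos 2 ('f') with pos 4 ('k'): MISMATCH
Result: not a palindrome

0


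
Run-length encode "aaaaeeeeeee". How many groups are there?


Input: aaaaeeeeeee
Scanning for consecutive runs:
  Group 1: 'a' x 4 (positions 0-3)
  Group 2: 'e' x 7 (positions 4-10)
Total groups: 2

2


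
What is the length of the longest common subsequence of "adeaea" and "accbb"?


LCS of "adeaea" and "accbb"
DP table:
           a    c    c    b    b
      0    0    0    0    0    0
  a   0    1    1    1    1    1
  d   0    1    1    1    1    1
  e   0    1    1    1    1    1
  a   0    1    1    1    1    1
  e   0    1    1    1    1    1
  a   0    1    1    1    1    1
LCS length = dp[6][5] = 1

1


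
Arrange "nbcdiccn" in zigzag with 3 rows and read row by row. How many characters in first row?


Zigzag "nbcdiccn" into 3 rows:
Placing characters:
  'n' => row 0
  'b' => row 1
  'c' => row 2
  'd' => row 1
  'i' => row 0
  'c' => row 1
  'c' => row 2
  'n' => row 1
Rows:
  Row 0: "ni"
  Row 1: "bdcn"
  Row 2: "cc"
First row length: 2

2


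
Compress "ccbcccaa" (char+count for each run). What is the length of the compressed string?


Input: ccbcccaa
Runs:
  'c' x 2 => "c2"
  'b' x 1 => "b1"
  'c' x 3 => "c3"
  'a' x 2 => "a2"
Compressed: "c2b1c3a2"
Compressed length: 8

8


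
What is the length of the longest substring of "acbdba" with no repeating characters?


Input: "acbdba"
Sliding window (track last position of each char):
  Position 0 ('a'): window [0,0] length 1 -- new best
  Position 1 ('c'): window [0,1] length 2 -- new best
  Position 2 ('b'): window [0,2] length 3 -- new best
  Position 3 ('d'): window [0,3] length 4 -- new best
  Position 4 ('b'): repeat (last at 2), move window start to 3
  Position 4 ('b'): window [3,4] length 2
  Position 5 ('a'): window [3,5] length 3
Longest substring with no repeats: "acbd" with length 4

4


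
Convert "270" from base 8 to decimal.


Input: "270" in base 8
Positional expansion:
  Digit '2' (value 2) x 8^2 = 128
  Digit '7' (value 7) x 8^1 = 56
  Digit '0' (value 0) x 8^0 = 0
Sum = 184

184


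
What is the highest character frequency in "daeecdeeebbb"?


Input: daeecdeeebbb
Character counts:
  'a': 1
  'b': 3
  'c': 1
  'd': 2
  'e': 5
Maximum frequency: 5

5


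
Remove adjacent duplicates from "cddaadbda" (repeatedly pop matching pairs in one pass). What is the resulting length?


Input: cddaadbda
Stack-based adjacent duplicate removal:
  Read 'c': push. Stack: c
  Read 'd': push. Stack: cd
  Read 'd': matches stack top 'd' => pop. Stack: c
  Read 'a': push. Stack: ca
  Read 'a': matches stack top 'a' => pop. Stack: c
  Read 'd': push. Stack: cd
  Read 'b': push. Stack: cdb
  Read 'd': push. Stack: cdbd
  Read 'a': push. Stack: cdbda
Final stack: "cdbda" (length 5)

5


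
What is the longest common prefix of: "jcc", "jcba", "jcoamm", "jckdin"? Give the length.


Words: jcc, jcba, jcoamm, jckdin
  Position 0: all 'j' => match
  Position 1: all 'c' => match
  Position 2: ('c', 'b', 'o', 'k') => mismatch, stop
LCP = "jc" (length 2)

2


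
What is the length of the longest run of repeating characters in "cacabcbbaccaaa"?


Input: "cacabcbbaccaaa"
Scanning for longest run:
  Position 1 ('a'): new char, reset run to 1
  Position 2 ('c'): new char, reset run to 1
  Position 3 ('a'): new char, reset run to 1
  Position 4 ('b'): new char, reset run to 1
  Position 5 ('c'): new char, reset run to 1
  Position 6 ('b'): new char, reset run to 1
  Position 7 ('b'): continues run of 'b', length=2
  Position 8 ('a'): new char, reset run to 1
  Position 9 ('c'): new char, reset run to 1
  Position 10 ('c'): continues run of 'c', length=2
  Position 11 ('a'): new char, reset run to 1
  Position 12 ('a'): continues run of 'a', length=2
  Position 13 ('a'): continues run of 'a', length=3
Longest run: 'a' with length 3

3


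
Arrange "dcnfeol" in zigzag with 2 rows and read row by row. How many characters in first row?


Zigzag "dcnfeol" into 2 rows:
Placing characters:
  'd' => row 0
  'c' => row 1
  'n' => row 0
  'f' => row 1
  'e' => row 0
  'o' => row 1
  'l' => row 0
Rows:
  Row 0: "dnel"
  Row 1: "cfo"
First row length: 4

4


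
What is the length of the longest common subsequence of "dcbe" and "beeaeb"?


LCS of "dcbe" and "beeaeb"
DP table:
           b    e    e    a    e    b
      0    0    0    0    0    0    0
  d   0    0    0    0    0    0    0
  c   0    0    0    0    0    0    0
  b   0    1    1    1    1    1    1
  e   0    1    2    2    2    2    2
LCS length = dp[4][6] = 2

2


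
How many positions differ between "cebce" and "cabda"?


Comparing "cebce" and "cabda" position by position:
  Position 0: 'c' vs 'c' => same
  Position 1: 'e' vs 'a' => DIFFER
  Position 2: 'b' vs 'b' => same
  Position 3: 'c' vs 'd' => DIFFER
  Position 4: 'e' vs 'a' => DIFFER
Positions that differ: 3

3


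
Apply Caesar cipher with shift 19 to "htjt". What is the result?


Caesar cipher: shift "htjt" by 19
  'h' (pos 7) + 19 = pos 0 = 'a'
  't' (pos 19) + 19 = pos 12 = 'm'
  'j' (pos 9) + 19 = pos 2 = 'c'
  't' (pos 19) + 19 = pos 12 = 'm'
Result: amcm

amcm


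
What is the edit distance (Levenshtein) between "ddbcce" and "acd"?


Computing edit distance: "ddbcce" -> "acd"
DP table:
           a    c    d
      0    1    2    3
  d   1    1    2    2
  d   2    2    2    2
  b   3    3    3    3
  c   4    4    3    4
  c   5    5    4    4
  e   6    6    5    5
Edit distance = dp[6][3] = 5

5


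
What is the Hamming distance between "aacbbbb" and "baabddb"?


Comparing "aacbbbb" and "baabddb" position by position:
  Position 0: 'a' vs 'b' => differ
  Position 1: 'a' vs 'a' => same
  Position 2: 'c' vs 'a' => differ
  Position 3: 'b' vs 'b' => same
  Position 4: 'b' vs 'd' => differ
  Position 5: 'b' vs 'd' => differ
  Position 6: 'b' vs 'b' => same
Total differences (Hamming distance): 4

4


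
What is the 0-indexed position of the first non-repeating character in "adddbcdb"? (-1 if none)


Input: adddbcdb
Character frequencies:
  'a': 1
  'b': 2
  'c': 1
  'd': 4
Scanning left to right for freq == 1:
  Position 0 ('a'): unique! => answer = 0

0


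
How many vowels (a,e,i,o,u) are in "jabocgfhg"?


Input: jabocgfhg
Checking each character:
  'j' at position 0: consonant
  'a' at position 1: vowel (running total: 1)
  'b' at position 2: consonant
  'o' at position 3: vowel (running total: 2)
  'c' at position 4: consonant
  'g' at position 5: consonant
  'f' at position 6: consonant
  'h' at position 7: consonant
  'g' at position 8: consonant
Total vowels: 2

2


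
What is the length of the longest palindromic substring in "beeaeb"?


Input: "beeaeb"
Checking substrings for palindromes:
  [2:5] "eae" (len 3) => palindrome
  [1:3] "ee" (len 2) => palindrome
Longest palindromic substring: "eae" with length 3

3


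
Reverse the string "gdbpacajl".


Input: gdbpacajl
Reading characters right to left:
  Position 8: 'l'
  Position 7: 'j'
  Position 6: 'a'
  Position 5: 'c'
  Position 4: 'a'
  Position 3: 'p'
  Position 2: 'b'
  Position 1: 'd'
  Position 0: 'g'
Reversed: ljacapbdg

ljacapbdg


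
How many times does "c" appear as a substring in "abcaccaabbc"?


Searching for "c" in "abcaccaabbc"
Scanning each position:
  Position 0: "a" => no
  Position 1: "b" => no
  Position 2: "c" => MATCH
  Position 3: "a" => no
  Position 4: "c" => MATCH
  Position 5: "c" => MATCH
  Position 6: "a" => no
  Position 7: "a" => no
  Position 8: "b" => no
  Position 9: "b" => no
  Position 10: "c" => MATCH
Total occurrences: 4

4


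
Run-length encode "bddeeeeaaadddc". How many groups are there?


Input: bddeeeeaaadddc
Scanning for consecutive runs:
  Group 1: 'b' x 1 (positions 0-0)
  Group 2: 'd' x 2 (positions 1-2)
  Group 3: 'e' x 4 (positions 3-6)
  Group 4: 'a' x 3 (positions 7-9)
  Group 5: 'd' x 3 (positions 10-12)
  Group 6: 'c' x 1 (positions 13-13)
Total groups: 6

6


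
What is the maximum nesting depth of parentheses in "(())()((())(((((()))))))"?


Input: "(())()((())(((((()))))))"
Tracking depth:
  Position 0 '(': depth becomes 1
  Position 1 '(': depth becomes 2
  Position 2 ')': depth becomes 1
  Position 3 ')': depth becomes 0
  Position 4 '(': depth becomes 1
  Position 5 ')': depth becomes 0
  Position 6 '(': depth becomes 1
  Position 7 '(': depth becomes 2
  Position 8 '(': depth becomes 3
  Position 9 ')': depth becomes 2
  Position 10 ')': depth becomes 1
  Position 11 '(': depth becomes 2
  Position 12 '(': depth becomes 3
  Position 13 '(': depth becomes 4
  Position 14 '(': depth becomes 5
  Position 15 '(': depth becomes 6
  Position 16 '(': depth becomes 7
  Position 17 ')': depth becomes 6
  Position 18 ')': depth becomes 5
  Position 19 ')': depth becomes 4
  Position 20 ')': depth becomes 3
  Position 21 ')': depth becomes 2
  Position 22 ')': depth becomes 1
  Position 23 ')': depth becomes 0
Maximum depth reached: 7

7


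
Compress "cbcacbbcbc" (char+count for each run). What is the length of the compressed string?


Input: cbcacbbcbc
Runs:
  'c' x 1 => "c1"
  'b' x 1 => "b1"
  'c' x 1 => "c1"
  'a' x 1 => "a1"
  'c' x 1 => "c1"
  'b' x 2 => "b2"
  'c' x 1 => "c1"
  'b' x 1 => "b1"
  'c' x 1 => "c1"
Compressed: "c1b1c1a1c1b2c1b1c1"
Compressed length: 18

18


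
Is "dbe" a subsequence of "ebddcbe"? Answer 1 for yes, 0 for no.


Check if "dbe" is a subsequence of "ebddcbe"
Greedy scan:
  Position 0 ('e'): no match needed
  Position 1 ('b'): no match needed
  Position 2 ('d'): matches sub[0] = 'd'
  Position 3 ('d'): no match needed
  Position 4 ('c'): no match needed
  Position 5 ('b'): matches sub[1] = 'b'
  Position 6 ('e'): matches sub[2] = 'e'
All 3 characters matched => is a subsequence

1


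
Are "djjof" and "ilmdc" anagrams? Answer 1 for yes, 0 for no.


Strings: "djjof", "ilmdc"
Sorted first:  dfjjo
Sorted second: cdilm
Differ at position 0: 'd' vs 'c' => not anagrams

0


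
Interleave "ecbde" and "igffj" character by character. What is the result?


Interleaving "ecbde" and "igffj":
  Position 0: 'e' from first, 'i' from second => "ei"
  Position 1: 'c' from first, 'g' from second => "cg"
  Position 2: 'b' from first, 'f' from second => "bf"
  Position 3: 'd' from first, 'f' from second => "df"
  Position 4: 'e' from first, 'j' from second => "ej"
Result: eicgbfdfej

eicgbfdfej


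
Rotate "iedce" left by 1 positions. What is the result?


Input: "iedce", rotate left by 1
First 1 characters: "i"
Remaining characters: "edce"
Concatenate remaining + first: "edce" + "i" = "edcei"

edcei


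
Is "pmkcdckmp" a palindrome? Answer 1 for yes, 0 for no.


Input: pmkcdckmp
Reversed: pmkcdckmp
  Compare pos 0 ('p') with pos 8 ('p'): match
  Compare pos 1 ('m') with pos 7 ('m'): match
  Compare pos 2 ('k') with pos 6 ('k'): match
  Compare pos 3 ('c') with pos 5 ('c'): match
Result: palindrome

1


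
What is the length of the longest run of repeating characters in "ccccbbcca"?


Input: "ccccbbcca"
Scanning for longest run:
  Position 1 ('c'): continues run of 'c', length=2
  Position 2 ('c'): continues run of 'c', length=3
  Position 3 ('c'): continues run of 'c', length=4
  Position 4 ('b'): new char, reset run to 1
  Position 5 ('b'): continues run of 'b', length=2
  Position 6 ('c'): new char, reset run to 1
  Position 7 ('c'): continues run of 'c', length=2
  Position 8 ('a'): new char, reset run to 1
Longest run: 'c' with length 4

4


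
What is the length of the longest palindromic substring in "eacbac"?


Input: "eacbac"
Checking substrings for palindromes:
  No multi-char palindromic substrings found
Longest palindromic substring: "e" with length 1

1


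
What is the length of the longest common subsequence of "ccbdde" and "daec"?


LCS of "ccbdde" and "daec"
DP table:
           d    a    e    c
      0    0    0    0    0
  c   0    0    0    0    1
  c   0    0    0    0    1
  b   0    0    0    0    1
  d   0    1    1    1    1
  d   0    1    1    1    1
  e   0    1    1    2    2
LCS length = dp[6][4] = 2

2


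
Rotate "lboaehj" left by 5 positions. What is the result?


Input: "lboaehj", rotate left by 5
First 5 characters: "lboae"
Remaining characters: "hj"
Concatenate remaining + first: "hj" + "lboae" = "hjlboae"

hjlboae


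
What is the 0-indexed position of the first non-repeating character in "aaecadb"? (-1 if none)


Input: aaecadb
Character frequencies:
  'a': 3
  'b': 1
  'c': 1
  'd': 1
  'e': 1
Scanning left to right for freq == 1:
  Position 0 ('a'): freq=3, skip
  Position 1 ('a'): freq=3, skip
  Position 2 ('e'): unique! => answer = 2

2


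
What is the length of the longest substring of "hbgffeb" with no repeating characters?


Input: "hbgffeb"
Sliding window (track last position of each char):
  Position 0 ('h'): window [0,0] length 1 -- new best
  Position 1 ('b'): window [0,1] length 2 -- new best
  Position 2 ('g'): window [0,2] length 3 -- new best
  Position 3 ('f'): window [0,3] length 4 -- new best
  Position 4 ('f'): repeat (last at 3), move window start to 4
  Position 4 ('f'): window [4,4] length 1
  Position 5 ('e'): window [4,5] length 2
  Position 6 ('b'): window [4,6] length 3
Longest substring with no repeats: "hbgf" with length 4

4


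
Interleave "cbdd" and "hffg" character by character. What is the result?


Interleaving "cbdd" and "hffg":
  Position 0: 'c' from first, 'h' from second => "ch"
  Position 1: 'b' from first, 'f' from second => "bf"
  Position 2: 'd' from first, 'f' from second => "df"
  Position 3: 'd' from first, 'g' from second => "dg"
Result: chbfdfdg

chbfdfdg


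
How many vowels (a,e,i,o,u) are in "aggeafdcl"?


Input: aggeafdcl
Checking each character:
  'a' at position 0: vowel (running total: 1)
  'g' at position 1: consonant
  'g' at position 2: consonant
  'e' at position 3: vowel (running total: 2)
  'a' at position 4: vowel (running total: 3)
  'f' at position 5: consonant
  'd' at position 6: consonant
  'c' at position 7: consonant
  'l' at position 8: consonant
Total vowels: 3

3


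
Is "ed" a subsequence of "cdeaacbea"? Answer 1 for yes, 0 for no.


Check if "ed" is a subsequence of "cdeaacbea"
Greedy scan:
  Position 0 ('c'): no match needed
  Position 1 ('d'): no match needed
  Position 2 ('e'): matches sub[0] = 'e'
  Position 3 ('a'): no match needed
  Position 4 ('a'): no match needed
  Position 5 ('c'): no match needed
  Position 6 ('b'): no match needed
  Position 7 ('e'): no match needed
  Position 8 ('a'): no match needed
Only matched 1/2 characters => not a subsequence

0


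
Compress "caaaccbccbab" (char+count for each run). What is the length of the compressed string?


Input: caaaccbccbab
Runs:
  'c' x 1 => "c1"
  'a' x 3 => "a3"
  'c' x 2 => "c2"
  'b' x 1 => "b1"
  'c' x 2 => "c2"
  'b' x 1 => "b1"
  'a' x 1 => "a1"
  'b' x 1 => "b1"
Compressed: "c1a3c2b1c2b1a1b1"
Compressed length: 16

16


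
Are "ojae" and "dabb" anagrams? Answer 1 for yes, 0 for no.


Strings: "ojae", "dabb"
Sorted first:  aejo
Sorted second: abbd
Differ at position 1: 'e' vs 'b' => not anagrams

0


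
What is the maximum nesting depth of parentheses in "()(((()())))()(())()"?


Input: "()(((()())))()(())()"
Tracking depth:
  Position 0 '(': depth becomes 1
  Position 1 ')': depth becomes 0
  Position 2 '(': depth becomes 1
  Position 3 '(': depth becomes 2
  Position 4 '(': depth becomes 3
  Position 5 '(': depth becomes 4
  Position 6 ')': depth becomes 3
  Position 7 '(': depth becomes 4
  Position 8 ')': depth becomes 3
  Position 9 ')': depth becomes 2
  Position 10 ')': depth becomes 1
  Position 11 ')': depth becomes 0
  Position 12 '(': depth becomes 1
  Position 13 ')': depth becomes 0
  Position 14 '(': depth becomes 1
  Position 15 '(': depth becomes 2
  Position 16 ')': depth becomes 1
  Position 17 ')': depth becomes 0
  Position 18 '(': depth becomes 1
  Position 19 ')': depth becomes 0
Maximum depth reached: 4

4


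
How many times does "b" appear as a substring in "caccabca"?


Searching for "b" in "caccabca"
Scanning each position:
  Position 0: "c" => no
  Position 1: "a" => no
  Position 2: "c" => no
  Position 3: "c" => no
  Position 4: "a" => no
  Position 5: "b" => MATCH
  Position 6: "c" => no
  Position 7: "a" => no
Total occurrences: 1

1


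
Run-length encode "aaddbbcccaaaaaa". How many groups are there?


Input: aaddbbcccaaaaaa
Scanning for consecutive runs:
  Group 1: 'a' x 2 (positions 0-1)
  Group 2: 'd' x 2 (positions 2-3)
  Group 3: 'b' x 2 (positions 4-5)
  Group 4: 'c' x 3 (positions 6-8)
  Group 5: 'a' x 6 (positions 9-14)
Total groups: 5

5


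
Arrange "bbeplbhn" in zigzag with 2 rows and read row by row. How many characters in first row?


Zigzag "bbeplbhn" into 2 rows:
Placing characters:
  'b' => row 0
  'b' => row 1
  'e' => row 0
  'p' => row 1
  'l' => row 0
  'b' => row 1
  'h' => row 0
  'n' => row 1
Rows:
  Row 0: "belh"
  Row 1: "bpbn"
First row length: 4

4


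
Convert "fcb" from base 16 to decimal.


Input: "fcb" in base 16
Positional expansion:
  Digit 'f' (value 15) x 16^2 = 3840
  Digit 'c' (value 12) x 16^1 = 192
  Digit 'b' (value 11) x 16^0 = 11
Sum = 4043

4043


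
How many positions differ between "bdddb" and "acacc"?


Comparing "bdddb" and "acacc" position by position:
  Position 0: 'b' vs 'a' => DIFFER
  Position 1: 'd' vs 'c' => DIFFER
  Position 2: 'd' vs 'a' => DIFFER
  Position 3: 'd' vs 'c' => DIFFER
  Position 4: 'b' vs 'c' => DIFFER
Positions that differ: 5

5


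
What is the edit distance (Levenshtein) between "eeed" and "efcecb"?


Computing edit distance: "eeed" -> "efcecb"
DP table:
           e    f    c    e    c    b
      0    1    2    3    4    5    6
  e   1    0    1    2    3    4    5
  e   2    1    1    2    2    3    4
  e   3    2    2    2    2    3    4
  d   4    3    3    3    3    3    4
Edit distance = dp[4][6] = 4

4


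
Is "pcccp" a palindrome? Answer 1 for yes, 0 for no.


Input: pcccp
Reversed: pcccp
  Compare pos 0 ('p') with pos 4 ('p'): match
  Compare pos 1 ('c') with pos 3 ('c'): match
Result: palindrome

1


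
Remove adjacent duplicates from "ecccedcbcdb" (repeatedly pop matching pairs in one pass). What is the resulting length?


Input: ecccedcbcdb
Stack-based adjacent duplicate removal:
  Read 'e': push. Stack: e
  Read 'c': push. Stack: ec
  Read 'c': matches stack top 'c' => pop. Stack: e
  Read 'c': push. Stack: ec
  Read 'e': push. Stack: ece
  Read 'd': push. Stack: eced
  Read 'c': push. Stack: ecedc
  Read 'b': push. Stack: ecedcb
  Read 'c': push. Stack: ecedcbc
  Read 'd': push. Stack: ecedcbcd
  Read 'b': push. Stack: ecedcbcdb
Final stack: "ecedcbcdb" (length 9)

9


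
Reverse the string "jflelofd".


Input: jflelofd
Reading characters right to left:
  Position 7: 'd'
  Position 6: 'f'
  Position 5: 'o'
  Position 4: 'l'
  Position 3: 'e'
  Position 2: 'l'
  Position 1: 'f'
  Position 0: 'j'
Reversed: dfolelfj

dfolelfj


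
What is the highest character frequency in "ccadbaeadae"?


Input: ccadbaeadae
Character counts:
  'a': 4
  'b': 1
  'c': 2
  'd': 2
  'e': 2
Maximum frequency: 4

4


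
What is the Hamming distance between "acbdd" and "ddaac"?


Comparing "acbdd" and "ddaac" position by position:
  Position 0: 'a' vs 'd' => differ
  Position 1: 'c' vs 'd' => differ
  Position 2: 'b' vs 'a' => differ
  Position 3: 'd' vs 'a' => differ
  Position 4: 'd' vs 'c' => differ
Total differences (Hamming distance): 5

5


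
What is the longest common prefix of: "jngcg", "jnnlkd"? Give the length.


Words: jngcg, jnnlkd
  Position 0: all 'j' => match
  Position 1: all 'n' => match
  Position 2: ('g', 'n') => mismatch, stop
LCP = "jn" (length 2)

2


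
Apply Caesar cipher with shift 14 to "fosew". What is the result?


Caesar cipher: shift "fosew" by 14
  'f' (pos 5) + 14 = pos 19 = 't'
  'o' (pos 14) + 14 = pos 2 = 'c'
  's' (pos 18) + 14 = pos 6 = 'g'
  'e' (pos 4) + 14 = pos 18 = 's'
  'w' (pos 22) + 14 = pos 10 = 'k'
Result: tcgsk

tcgsk


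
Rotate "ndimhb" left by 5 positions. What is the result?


Input: "ndimhb", rotate left by 5
First 5 characters: "ndimh"
Remaining characters: "b"
Concatenate remaining + first: "b" + "ndimh" = "bndimh"

bndimh


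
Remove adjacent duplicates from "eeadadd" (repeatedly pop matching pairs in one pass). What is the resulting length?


Input: eeadadd
Stack-based adjacent duplicate removal:
  Read 'e': push. Stack: e
  Read 'e': matches stack top 'e' => pop. Stack: (empty)
  Read 'a': push. Stack: a
  Read 'd': push. Stack: ad
  Read 'a': push. Stack: ada
  Read 'd': push. Stack: adad
  Read 'd': matches stack top 'd' => pop. Stack: ada
Final stack: "ada" (length 3)

3


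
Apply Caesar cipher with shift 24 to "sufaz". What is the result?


Caesar cipher: shift "sufaz" by 24
  's' (pos 18) + 24 = pos 16 = 'q'
  'u' (pos 20) + 24 = pos 18 = 's'
  'f' (pos 5) + 24 = pos 3 = 'd'
  'a' (pos 0) + 24 = pos 24 = 'y'
  'z' (pos 25) + 24 = pos 23 = 'x'
Result: qsdyx

qsdyx


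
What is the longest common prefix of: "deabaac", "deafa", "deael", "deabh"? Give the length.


Words: deabaac, deafa, deael, deabh
  Position 0: all 'd' => match
  Position 1: all 'e' => match
  Position 2: all 'a' => match
  Position 3: ('b', 'f', 'e', 'b') => mismatch, stop
LCP = "dea" (length 3)

3


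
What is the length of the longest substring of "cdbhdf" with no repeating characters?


Input: "cdbhdf"
Sliding window (track last position of each char):
  Position 0 ('c'): window [0,0] length 1 -- new best
  Position 1 ('d'): window [0,1] length 2 -- new best
  Position 2 ('b'): window [0,2] length 3 -- new best
  Position 3 ('h'): window [0,3] length 4 -- new best
  Position 4 ('d'): repeat (last at 1), move window start to 2
  Position 4 ('d'): window [2,4] length 3
  Position 5 ('f'): window [2,5] length 4
Longest substring with no repeats: "cdbh" with length 4

4


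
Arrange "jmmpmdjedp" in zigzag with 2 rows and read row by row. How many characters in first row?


Zigzag "jmmpmdjedp" into 2 rows:
Placing characters:
  'j' => row 0
  'm' => row 1
  'm' => row 0
  'p' => row 1
  'm' => row 0
  'd' => row 1
  'j' => row 0
  'e' => row 1
  'd' => row 0
  'p' => row 1
Rows:
  Row 0: "jmmjd"
  Row 1: "mpdep"
First row length: 5

5


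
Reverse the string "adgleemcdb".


Input: adgleemcdb
Reading characters right to left:
  Position 9: 'b'
  Position 8: 'd'
  Position 7: 'c'
  Position 6: 'm'
  Position 5: 'e'
  Position 4: 'e'
  Position 3: 'l'
  Position 2: 'g'
  Position 1: 'd'
  Position 0: 'a'
Reversed: bdcmeelgda

bdcmeelgda


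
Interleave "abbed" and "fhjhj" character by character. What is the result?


Interleaving "abbed" and "fhjhj":
  Position 0: 'a' from first, 'f' from second => "af"
  Position 1: 'b' from first, 'h' from second => "bh"
  Position 2: 'b' from first, 'j' from second => "bj"
  Position 3: 'e' from first, 'h' from second => "eh"
  Position 4: 'd' from first, 'j' from second => "dj"
Result: afbhbjehdj

afbhbjehdj


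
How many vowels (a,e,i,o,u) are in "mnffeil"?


Input: mnffeil
Checking each character:
  'm' at position 0: consonant
  'n' at position 1: consonant
  'f' at position 2: consonant
  'f' at position 3: consonant
  'e' at position 4: vowel (running total: 1)
  'i' at position 5: vowel (running total: 2)
  'l' at position 6: consonant
Total vowels: 2

2


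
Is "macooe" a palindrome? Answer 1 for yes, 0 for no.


Input: macooe
Reversed: eoocam
  Compare pos 0 ('m') with pos 5 ('e'): MISMATCH
  Compare pos 1 ('a') with pos 4 ('o'): MISMATCH
  Compare pos 2 ('c') with pos 3 ('o'): MISMATCH
Result: not a palindrome

0


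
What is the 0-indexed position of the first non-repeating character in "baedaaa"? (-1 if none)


Input: baedaaa
Character frequencies:
  'a': 4
  'b': 1
  'd': 1
  'e': 1
Scanning left to right for freq == 1:
  Position 0 ('b'): unique! => answer = 0

0


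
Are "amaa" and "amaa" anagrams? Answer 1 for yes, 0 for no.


Strings: "amaa", "amaa"
Sorted first:  aaam
Sorted second: aaam
Sorted forms match => anagrams

1


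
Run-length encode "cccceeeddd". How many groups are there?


Input: cccceeeddd
Scanning for consecutive runs:
  Group 1: 'c' x 4 (positions 0-3)
  Group 2: 'e' x 3 (positions 4-6)
  Group 3: 'd' x 3 (positions 7-9)
Total groups: 3

3


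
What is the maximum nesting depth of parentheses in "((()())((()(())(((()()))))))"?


Input: "((()())((()(())(((()()))))))"
Tracking depth:
  Position 0 '(': depth becomes 1
  Position 1 '(': depth becomes 2
  Position 2 '(': depth becomes 3
  Position 3 ')': depth becomes 2
  Position 4 '(': depth becomes 3
  Position 5 ')': depth becomes 2
  Position 6 ')': depth becomes 1
  Position 7 '(': depth becomes 2
  Position 8 '(': depth becomes 3
  Position 9 '(': depth becomes 4
  Position 10 ')': depth becomes 3
  Position 11 '(': depth becomes 4
  Position 12 '(': depth becomes 5
  Position 13 ')': depth becomes 4
  Position 14 ')': depth becomes 3
  Position 15 '(': depth becomes 4
  Position 16 '(': depth becomes 5
  Position 17 '(': depth becomes 6
  Position 18 '(': depth becomes 7
  Position 19 ')': depth becomes 6
  Position 20 '(': depth becomes 7
  Position 21 ')': depth becomes 6
  Position 22 ')': depth becomes 5
  Position 23 ')': depth becomes 4
  Position 24 ')': depth becomes 3
  Position 25 ')': depth becomes 2
  Position 26 ')': depth becomes 1
  Position 27 ')': depth becomes 0
Maximum depth reached: 7

7


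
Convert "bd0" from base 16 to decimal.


Input: "bd0" in base 16
Positional expansion:
  Digit 'b' (value 11) x 16^2 = 2816
  Digit 'd' (value 13) x 16^1 = 208
  Digit '0' (value 0) x 16^0 = 0
Sum = 3024

3024


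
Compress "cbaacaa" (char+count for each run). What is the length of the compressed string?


Input: cbaacaa
Runs:
  'c' x 1 => "c1"
  'b' x 1 => "b1"
  'a' x 2 => "a2"
  'c' x 1 => "c1"
  'a' x 2 => "a2"
Compressed: "c1b1a2c1a2"
Compressed length: 10

10


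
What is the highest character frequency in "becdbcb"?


Input: becdbcb
Character counts:
  'b': 3
  'c': 2
  'd': 1
  'e': 1
Maximum frequency: 3

3


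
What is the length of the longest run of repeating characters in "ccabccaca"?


Input: "ccabccaca"
Scanning for longest run:
  Position 1 ('c'): continues run of 'c', length=2
  Position 2 ('a'): new char, reset run to 1
  Position 3 ('b'): new char, reset run to 1
  Position 4 ('c'): new char, reset run to 1
  Position 5 ('c'): continues run of 'c', length=2
  Position 6 ('a'): new char, reset run to 1
  Position 7 ('c'): new char, reset run to 1
  Position 8 ('a'): new char, reset run to 1
Longest run: 'c' with length 2

2


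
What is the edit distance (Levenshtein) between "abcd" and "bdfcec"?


Computing edit distance: "abcd" -> "bdfcec"
DP table:
           b    d    f    c    e    c
      0    1    2    3    4    5    6
  a   1    1    2    3    4    5    6
  b   2    1    2    3    4    5    6
  c   3    2    2    3    3    4    5
  d   4    3    2    3    4    4    5
Edit distance = dp[4][6] = 5

5


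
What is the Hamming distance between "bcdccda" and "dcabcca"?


Comparing "bcdccda" and "dcabcca" position by position:
  Position 0: 'b' vs 'd' => differ
  Position 1: 'c' vs 'c' => same
  Position 2: 'd' vs 'a' => differ
  Position 3: 'c' vs 'b' => differ
  Position 4: 'c' vs 'c' => same
  Position 5: 'd' vs 'c' => differ
  Position 6: 'a' vs 'a' => same
Total differences (Hamming distance): 4

4


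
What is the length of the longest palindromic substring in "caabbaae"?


Input: "caabbaae"
Checking substrings for palindromes:
  [1:7] "aabbaa" (len 6) => palindrome
  [2:6] "abba" (len 4) => palindrome
  [1:3] "aa" (len 2) => palindrome
  [3:5] "bb" (len 2) => palindrome
  [5:7] "aa" (len 2) => palindrome
Longest palindromic substring: "aabbaa" with length 6

6


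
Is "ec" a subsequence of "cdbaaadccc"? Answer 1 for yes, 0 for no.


Check if "ec" is a subsequence of "cdbaaadccc"
Greedy scan:
  Position 0 ('c'): no match needed
  Position 1 ('d'): no match needed
  Position 2 ('b'): no match needed
  Position 3 ('a'): no match needed
  Position 4 ('a'): no match needed
  Position 5 ('a'): no match needed
  Position 6 ('d'): no match needed
  Position 7 ('c'): no match needed
  Position 8 ('c'): no match needed
  Position 9 ('c'): no match needed
Only matched 0/2 characters => not a subsequence

0


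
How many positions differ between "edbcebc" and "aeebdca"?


Comparing "edbcebc" and "aeebdca" position by position:
  Position 0: 'e' vs 'a' => DIFFER
  Position 1: 'd' vs 'e' => DIFFER
  Position 2: 'b' vs 'e' => DIFFER
  Position 3: 'c' vs 'b' => DIFFER
  Position 4: 'e' vs 'd' => DIFFER
  Position 5: 'b' vs 'c' => DIFFER
  Position 6: 'c' vs 'a' => DIFFER
Positions that differ: 7

7


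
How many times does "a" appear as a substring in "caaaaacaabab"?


Searching for "a" in "caaaaacaabab"
Scanning each position:
  Position 0: "c" => no
  Position 1: "a" => MATCH
  Position 2: "a" => MATCH
  Position 3: "a" => MATCH
  Position 4: "a" => MATCH
  Position 5: "a" => MATCH
  Position 6: "c" => no
  Position 7: "a" => MATCH
  Position 8: "a" => MATCH
  Position 9: "b" => no
  Position 10: "a" => MATCH
  Position 11: "b" => no
Total occurrences: 8

8


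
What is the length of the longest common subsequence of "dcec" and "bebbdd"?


LCS of "dcec" and "bebbdd"
DP table:
           b    e    b    b    d    d
      0    0    0    0    0    0    0
  d   0    0    0    0    0    1    1
  c   0    0    0    0    0    1    1
  e   0    0    1    1    1    1    1
  c   0    0    1    1    1    1    1
LCS length = dp[4][6] = 1

1


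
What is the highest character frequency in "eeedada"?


Input: eeedada
Character counts:
  'a': 2
  'd': 2
  'e': 3
Maximum frequency: 3

3


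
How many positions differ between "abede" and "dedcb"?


Comparing "abede" and "dedcb" position by position:
  Position 0: 'a' vs 'd' => DIFFER
  Position 1: 'b' vs 'e' => DIFFER
  Position 2: 'e' vs 'd' => DIFFER
  Position 3: 'd' vs 'c' => DIFFER
  Position 4: 'e' vs 'b' => DIFFER
Positions that differ: 5

5


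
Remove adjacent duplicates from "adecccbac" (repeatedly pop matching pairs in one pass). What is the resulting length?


Input: adecccbac
Stack-based adjacent duplicate removal:
  Read 'a': push. Stack: a
  Read 'd': push. Stack: ad
  Read 'e': push. Stack: ade
  Read 'c': push. Stack: adec
  Read 'c': matches stack top 'c' => pop. Stack: ade
  Read 'c': push. Stack: adec
  Read 'b': push. Stack: adecb
  Read 'a': push. Stack: adecba
  Read 'c': push. Stack: adecbac
Final stack: "adecbac" (length 7)

7


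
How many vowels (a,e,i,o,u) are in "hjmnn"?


Input: hjmnn
Checking each character:
  'h' at position 0: consonant
  'j' at position 1: consonant
  'm' at position 2: consonant
  'n' at position 3: consonant
  'n' at position 4: consonant
Total vowels: 0

0


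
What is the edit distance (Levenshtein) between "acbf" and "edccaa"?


Computing edit distance: "acbf" -> "edccaa"
DP table:
           e    d    c    c    a    a
      0    1    2    3    4    5    6
  a   1    1    2    3    4    4    5
  c   2    2    2    2    3    4    5
  b   3    3    3    3    3    4    5
  f   4    4    4    4    4    4    5
Edit distance = dp[4][6] = 5

5


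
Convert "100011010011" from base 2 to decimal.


Input: "100011010011" in base 2
Positional expansion:
  Digit '1' (value 1) x 2^11 = 2048
  Digit '0' (value 0) x 2^10 = 0
  Digit '0' (value 0) x 2^9 = 0
  Digit '0' (value 0) x 2^8 = 0
  Digit '1' (value 1) x 2^7 = 128
  Digit '1' (value 1) x 2^6 = 64
  Digit '0' (value 0) x 2^5 = 0
  Digit '1' (value 1) x 2^4 = 16
  Digit '0' (value 0) x 2^3 = 0
  Digit '0' (value 0) x 2^2 = 0
  Digit '1' (value 1) x 2^1 = 2
  Digit '1' (value 1) x 2^0 = 1
Sum = 2259

2259


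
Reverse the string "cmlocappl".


Input: cmlocappl
Reading characters right to left:
  Position 8: 'l'
  Position 7: 'p'
  Position 6: 'p'
  Position 5: 'a'
  Position 4: 'c'
  Position 3: 'o'
  Position 2: 'l'
  Position 1: 'm'
  Position 0: 'c'
Reversed: lppacolmc

lppacolmc


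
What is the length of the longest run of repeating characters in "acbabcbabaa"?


Input: "acbabcbabaa"
Scanning for longest run:
  Position 1 ('c'): new char, reset run to 1
  Position 2 ('b'): new char, reset run to 1
  Position 3 ('a'): new char, reset run to 1
  Position 4 ('b'): new char, reset run to 1
  Position 5 ('c'): new char, reset run to 1
  Position 6 ('b'): new char, reset run to 1
  Position 7 ('a'): new char, reset run to 1
  Position 8 ('b'): new char, reset run to 1
  Position 9 ('a'): new char, reset run to 1
  Position 10 ('a'): continues run of 'a', length=2
Longest run: 'a' with length 2

2


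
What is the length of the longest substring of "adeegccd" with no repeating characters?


Input: "adeegccd"
Sliding window (track last position of each char):
  Position 0 ('a'): window [0,0] length 1 -- new best
  Position 1 ('d'): window [0,1] length 2 -- new best
  Position 2 ('e'): window [0,2] length 3 -- new best
  Position 3 ('e'): repeat (last at 2), move window start to 3
  Position 3 ('e'): window [3,3] length 1
  Position 4 ('g'): window [3,4] length 2
  Position 5 ('c'): window [3,5] length 3
  Position 6 ('c'): repeat (last at 5), move window start to 6
  Position 6 ('c'): window [6,6] length 1
  Position 7 ('d'): window [6,7] length 2
Longest substring with no repeats: "ade" with length 3

3


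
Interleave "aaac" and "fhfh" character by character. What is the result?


Interleaving "aaac" and "fhfh":
  Position 0: 'a' from first, 'f' from second => "af"
  Position 1: 'a' from first, 'h' from second => "ah"
  Position 2: 'a' from first, 'f' from second => "af"
  Position 3: 'c' from first, 'h' from second => "ch"
Result: afahafch

afahafch


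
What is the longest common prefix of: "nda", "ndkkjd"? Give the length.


Words: nda, ndkkjd
  Position 0: all 'n' => match
  Position 1: all 'd' => match
  Position 2: ('a', 'k') => mismatch, stop
LCP = "nd" (length 2)

2


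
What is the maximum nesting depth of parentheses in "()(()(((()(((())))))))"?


Input: "()(()(((()(((())))))))"
Tracking depth:
  Position 0 '(': depth becomes 1
  Position 1 ')': depth becomes 0
  Position 2 '(': depth becomes 1
  Position 3 '(': depth becomes 2
  Position 4 ')': depth becomes 1
  Position 5 '(': depth becomes 2
  Position 6 '(': depth becomes 3
  Position 7 '(': depth becomes 4
  Position 8 '(': depth becomes 5
  Position 9 ')': depth becomes 4
  Position 10 '(': depth becomes 5
  Position 11 '(': depth becomes 6
  Position 12 '(': depth becomes 7
  Position 13 '(': depth becomes 8
  Position 14 ')': depth becomes 7
  Position 15 ')': depth becomes 6
  Position 16 ')': depth becomes 5
  Position 17 ')': depth becomes 4
  Position 18 ')': depth becomes 3
  Position 19 ')': depth becomes 2
  Position 20 ')': depth becomes 1
  Position 21 ')': depth becomes 0
Maximum depth reached: 8

8


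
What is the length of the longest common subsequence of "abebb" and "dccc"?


LCS of "abebb" and "dccc"
DP table:
           d    c    c    c
      0    0    0    0    0
  a   0    0    0    0    0
  b   0    0    0    0    0
  e   0    0    0    0    0
  b   0    0    0    0    0
  b   0    0    0    0    0
LCS length = dp[5][4] = 0

0


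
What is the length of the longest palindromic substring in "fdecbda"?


Input: "fdecbda"
Checking substrings for palindromes:
  No multi-char palindromic substrings found
Longest palindromic substring: "f" with length 1

1


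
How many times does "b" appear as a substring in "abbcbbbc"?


Searching for "b" in "abbcbbbc"
Scanning each position:
  Position 0: "a" => no
  Position 1: "b" => MATCH
  Position 2: "b" => MATCH
  Position 3: "c" => no
  Position 4: "b" => MATCH
  Position 5: "b" => MATCH
  Position 6: "b" => MATCH
  Position 7: "c" => no
Total occurrences: 5

5


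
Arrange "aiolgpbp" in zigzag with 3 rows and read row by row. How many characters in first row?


Zigzag "aiolgpbp" into 3 rows:
Placing characters:
  'a' => row 0
  'i' => row 1
  'o' => row 2
  'l' => row 1
  'g' => row 0
  'p' => row 1
  'b' => row 2
  'p' => row 1
Rows:
  Row 0: "ag"
  Row 1: "ilpp"
  Row 2: "ob"
First row length: 2

2


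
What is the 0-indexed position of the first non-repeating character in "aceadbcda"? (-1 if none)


Input: aceadbcda
Character frequencies:
  'a': 3
  'b': 1
  'c': 2
  'd': 2
  'e': 1
Scanning left to right for freq == 1:
  Position 0 ('a'): freq=3, skip
  Position 1 ('c'): freq=2, skip
  Position 2 ('e'): unique! => answer = 2

2


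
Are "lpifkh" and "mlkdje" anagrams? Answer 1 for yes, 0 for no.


Strings: "lpifkh", "mlkdje"
Sorted first:  fhiklp
Sorted second: dejklm
Differ at position 0: 'f' vs 'd' => not anagrams

0


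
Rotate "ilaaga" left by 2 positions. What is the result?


Input: "ilaaga", rotate left by 2
First 2 characters: "il"
Remaining characters: "aaga"
Concatenate remaining + first: "aaga" + "il" = "aagail"

aagail


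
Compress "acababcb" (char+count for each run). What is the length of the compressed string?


Input: acababcb
Runs:
  'a' x 1 => "a1"
  'c' x 1 => "c1"
  'a' x 1 => "a1"
  'b' x 1 => "b1"
  'a' x 1 => "a1"
  'b' x 1 => "b1"
  'c' x 1 => "c1"
  'b' x 1 => "b1"
Compressed: "a1c1a1b1a1b1c1b1"
Compressed length: 16

16


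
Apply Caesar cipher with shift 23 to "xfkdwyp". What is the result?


Caesar cipher: shift "xfkdwyp" by 23
  'x' (pos 23) + 23 = pos 20 = 'u'
  'f' (pos 5) + 23 = pos 2 = 'c'
  'k' (pos 10) + 23 = pos 7 = 'h'
  'd' (pos 3) + 23 = pos 0 = 'a'
  'w' (pos 22) + 23 = pos 19 = 't'
  'y' (pos 24) + 23 = pos 21 = 'v'
  'p' (pos 15) + 23 = pos 12 = 'm'
Result: uchatvm

uchatvm
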